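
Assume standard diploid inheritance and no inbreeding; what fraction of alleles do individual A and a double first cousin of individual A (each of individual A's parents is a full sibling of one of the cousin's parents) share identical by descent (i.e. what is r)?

0.25

Each parent–offspring link contributes a factor of 1/2, and independent paths through distinct common ancestors add.
Double first cousins share both grandparent pairs — four paths of length 4: r = 4·(1/2)^4 = 1/4.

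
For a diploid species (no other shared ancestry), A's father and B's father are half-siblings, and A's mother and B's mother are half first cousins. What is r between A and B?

0.078125

With two independent routes of shared ancestry, r is the sum of the two contributions.
A and B are related in two ways: half first cousins through their fathers (r = 1/16) and half second cousins through their mothers (r = 1/64).
r = 1/16 + 1/64 = 5/64 = 0.078125.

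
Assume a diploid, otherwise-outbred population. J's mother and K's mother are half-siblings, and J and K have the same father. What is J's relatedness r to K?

0.3125

Independent pedigree routes through distinct common ancestors add.
J and K are related in two ways: half first cousins through their mothers (r = 1/16) and half-sibs through their shared father (r = 1/4).
r = 1/16 + 1/4 = 0.3125.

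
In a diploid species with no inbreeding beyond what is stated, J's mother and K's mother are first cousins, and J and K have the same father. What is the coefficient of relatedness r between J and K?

0.28125

With two independent routes of shared ancestry, r is the sum of the two contributions.
J and K are related in two ways: second cousins through their mothers (r = 1/32) and half-sibs through their shared father (r = 1/4).
r = 1/32 + 1/4 = 9/32 = 0.28125.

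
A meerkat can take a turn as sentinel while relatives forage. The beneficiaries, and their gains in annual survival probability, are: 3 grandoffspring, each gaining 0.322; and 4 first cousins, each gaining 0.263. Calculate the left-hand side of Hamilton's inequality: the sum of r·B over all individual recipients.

0.373

r to a grandoffspring = 1/4 (two parent–offspring links: r = (1/2)^2 = 1/4).
r to a first cousin = 1/8 (first cousins share one grandparent pair — two paths of length 4: r = 2·(1/2)^4 = 1/8).
Summing one r·B term per recipient: 3·0.25·0.322 + 4·0.125·0.263 = 0.373.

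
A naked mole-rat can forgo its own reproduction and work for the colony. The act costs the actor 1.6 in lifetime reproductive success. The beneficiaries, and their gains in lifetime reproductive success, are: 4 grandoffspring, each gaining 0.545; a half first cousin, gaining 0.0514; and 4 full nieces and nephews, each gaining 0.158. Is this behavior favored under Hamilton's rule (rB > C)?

Hamilton's rule: the trait is favored when the sum of r·B over every recipient exceeds the actor's cost C.
r to a grandoffspring = 0.25 (two parent–offspring links: r = (1/2)^2 = 1/4).
r to a half first cousin = 0.0625 (half first cousins share one grandparent — one path of length 4: r = (1/2)^4 = 1/16).
r to a full niece or nephew = 1/4 (full aunt/uncle↔niece/nephew: two paths of length 3 through the shared grandparent pair: r = 2·(1/2)^3 = 1/4).
Summing one r·B term per recipient: 4·0.25·0.545 + 1·0.0625·0.0514 + 4·0.25·0.158 = 0.7062125.
0.7062125 < 1.6: the indirect benefit is less than the cost.

No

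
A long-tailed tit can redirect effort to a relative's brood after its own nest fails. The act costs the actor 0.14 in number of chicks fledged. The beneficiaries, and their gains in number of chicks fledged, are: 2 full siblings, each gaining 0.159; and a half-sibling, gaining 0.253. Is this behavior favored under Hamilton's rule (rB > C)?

Yes

Hamilton's rule: the trait is favored when the sum of r·B over every recipient exceeds the actor's cost C.
r to a full sibling = 1/2 (full sibs share both parents — two paths of length 2: r = 2·(1/2)^2 = 1/2).
r to a half-sibling = 0.25 (half-sibs share one parent — one path of length 2: r = (1/2)^2 = 1/4).
Summing one r·B term per recipient: 2·0.5·0.159 + 1·0.25·0.253 = 0.22225.
0.22225 > 0.14: the indirect benefit exceeds the cost.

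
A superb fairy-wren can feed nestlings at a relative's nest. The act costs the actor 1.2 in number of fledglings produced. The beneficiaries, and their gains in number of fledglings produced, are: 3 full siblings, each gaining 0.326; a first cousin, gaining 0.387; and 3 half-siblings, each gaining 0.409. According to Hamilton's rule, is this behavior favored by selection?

No

Hamilton's rule: the trait is favored when the sum of r·B over every recipient exceeds the actor's cost C.
r to a full sibling = 1/2 (full sibs share both parents — two paths of length 2: r = 2·(1/2)^2 = 1/2).
r to a first cousin = 0.125 (first cousins share one grandparent pair — two paths of length 4: r = 2·(1/2)^4 = 1/8).
r to a half-sibling = 0.25 (half-sibs share one parent — one path of length 2: r = (1/2)^2 = 1/4).
Summing one r·B term per recipient: 3·0.5·0.326 + 1·0.125·0.387 + 3·0.25·0.409 = 0.844125.
0.844125 < 1.2: the indirect benefit is less than the cost.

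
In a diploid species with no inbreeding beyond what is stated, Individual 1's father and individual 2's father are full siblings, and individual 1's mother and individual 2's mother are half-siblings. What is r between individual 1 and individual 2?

0.1875

Independent pedigree routes through distinct common ancestors add.
Individual 1 and individual 2 are related in two ways: first cousins through their fathers (r = 1/8) and half first cousins through their mothers (r = 1/16).
r = 1/8 + 1/16 = 3/16 = 0.1875.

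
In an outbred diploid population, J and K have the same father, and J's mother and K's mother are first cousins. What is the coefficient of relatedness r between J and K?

0.28125

Independent pedigree routes through distinct common ancestors add.
J and K are related in two ways: half-sibs through their shared father (r = 1/4) and second cousins through their mothers (r = 1/32).
r = 1/4 + 1/32 = 0.28125.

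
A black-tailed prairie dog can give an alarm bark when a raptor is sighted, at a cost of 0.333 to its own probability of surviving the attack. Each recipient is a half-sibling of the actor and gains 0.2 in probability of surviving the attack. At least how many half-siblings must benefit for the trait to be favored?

7

r to a half-sibling = 0.25 (half-sibs share one parent — one path of length 2: r = (1/2)^2 = 1/4).
Hamilton's rule: n·r·B > C  ⇒  n > C/(r·B) = 0.333/(0.25·0.2) = 6.66.
The smallest integer exceeding 6.66 is 7.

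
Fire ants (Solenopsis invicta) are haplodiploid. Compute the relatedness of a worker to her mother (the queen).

0.5

One meiotic link between diploid queen and diploid daughter: r = 1/2.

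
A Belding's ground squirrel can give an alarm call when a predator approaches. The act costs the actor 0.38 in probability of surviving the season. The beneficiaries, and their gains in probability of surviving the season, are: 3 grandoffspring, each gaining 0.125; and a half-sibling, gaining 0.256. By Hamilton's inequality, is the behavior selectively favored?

No

Hamilton's rule: the trait is favored when the sum of r·B over every recipient exceeds the actor's cost C.
r to a grandoffspring = 0.25 (two parent–offspring links: r = (1/2)^2 = 1/4).
r to a half-sibling = 0.25 (half-sibs share one parent — one path of length 2: r = (1/2)^2 = 1/4).
Summing one r·B term per recipient: 3·0.25·0.125 + 1·0.25·0.256 = 0.15775.
0.15775 < 0.38: the indirect benefit is less than the cost.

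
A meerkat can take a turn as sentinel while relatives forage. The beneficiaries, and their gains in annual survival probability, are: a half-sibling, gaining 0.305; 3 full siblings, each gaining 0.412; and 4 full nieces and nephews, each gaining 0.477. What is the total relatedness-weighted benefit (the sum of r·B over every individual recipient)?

1.17125

r to a half-sibling = 1/4 (half-sibs share one parent — one path of length 2: r = (1/2)^2 = 1/4).
r to a full sibling = 1/2 (full sibs share both parents — two paths of length 2: r = 2·(1/2)^2 = 1/2).
r to a full niece or nephew = 0.25 (full aunt/uncle↔niece/nephew: two paths of length 3 through the shared grandparent pair: r = 2·(1/2)^3 = 1/4).
Summing one r·B term per recipient: 1·0.25·0.305 + 3·0.5·0.412 + 4·0.25·0.477 = 1.17125.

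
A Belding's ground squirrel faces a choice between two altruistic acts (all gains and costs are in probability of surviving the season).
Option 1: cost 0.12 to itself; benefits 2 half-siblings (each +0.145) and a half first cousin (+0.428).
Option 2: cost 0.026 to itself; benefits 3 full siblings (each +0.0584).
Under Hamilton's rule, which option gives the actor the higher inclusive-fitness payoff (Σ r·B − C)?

Option 1: r to a half-sibling = 0.25.
Option 1: r to a half first cousin = 0.0625.
Option 1: Σ r·B − C = (2·0.25·0.145 + 1·0.0625·0.428) − 0.12 = -0.02075.
Option 2: r to a full sibling = 0.5.
Option 2: Σ r·B − C = (3·0.5·0.0584) − 0.026 = 0.0616.
Option 2 has the higher net inclusive-fitness payoff.

Option 2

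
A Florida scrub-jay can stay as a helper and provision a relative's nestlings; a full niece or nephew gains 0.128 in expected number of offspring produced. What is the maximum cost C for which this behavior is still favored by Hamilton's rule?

0.032

r to a full niece or nephew = 0.25 (full aunt/uncle↔niece/nephew: two paths of length 3 through the shared grandparent pair: r = 2·(1/2)^3 = 1/4).
Hamilton's rule: n·r·B > C, so the trait is favored while C < n·r·B = 1·0.25·0.128 = 0.032.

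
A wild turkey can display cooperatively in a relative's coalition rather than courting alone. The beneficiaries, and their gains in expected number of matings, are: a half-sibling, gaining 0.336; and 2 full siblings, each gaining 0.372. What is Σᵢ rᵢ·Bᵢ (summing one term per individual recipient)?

0.456

r to a half-sibling = 0.25 (half-sibs share one parent — one path of length 2: r = (1/2)^2 = 1/4).
r to a full sibling = 1/2 (full sibs share both parents — two paths of length 2: r = 2·(1/2)^2 = 1/2).
Summing one r·B term per recipient: 1·0.25·0.336 + 2·0.5·0.372 = 0.456.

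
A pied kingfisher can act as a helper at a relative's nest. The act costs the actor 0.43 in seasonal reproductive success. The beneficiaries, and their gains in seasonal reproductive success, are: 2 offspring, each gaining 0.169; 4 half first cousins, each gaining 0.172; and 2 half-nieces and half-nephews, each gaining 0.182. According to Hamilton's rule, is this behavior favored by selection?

No

Hamilton's rule: the trait is favored when the sum of r·B over every recipient exceeds the actor's cost C.
r to an offspring = 1/2 (one parent–offspring link: r = (1/2)^1 = 1/2).
r to a half first cousin = 0.0625 (half first cousins share one grandparent — one path of length 4: r = (1/2)^4 = 1/16).
r to a half-niece or half-nephew = 1/8 (half-aunt/uncle↔niece/nephew: one path of length 3: r = (1/2)^3 = 1/8).
Summing one r·B term per recipient: 2·0.5·0.169 + 4·0.0625·0.172 + 2·0.125·0.182 = 0.2575.
0.2575 < 0.43: the indirect benefit is less than the cost.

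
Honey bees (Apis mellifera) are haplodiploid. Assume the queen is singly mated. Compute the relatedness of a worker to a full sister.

Haplodiploid full sisters inherit their father's entire haploid genome identically (contributing 1/2) and on average half of their mother's contribution (1/2 · 1/2 = 1/4); r = 1/2 + 1/4 = 3/4.

0.75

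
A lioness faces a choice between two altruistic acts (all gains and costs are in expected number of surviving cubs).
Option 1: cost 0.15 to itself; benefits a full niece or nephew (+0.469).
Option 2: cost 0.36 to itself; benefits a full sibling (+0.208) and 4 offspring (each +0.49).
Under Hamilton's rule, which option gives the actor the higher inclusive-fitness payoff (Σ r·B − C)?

Option 1: r to a full niece or nephew = 0.25.
Option 1: Σ r·B − C = (1·0.25·0.469) − 0.15 = -0.03275.
Option 2: r to a full sibling = 0.5.
Option 2: r to an offspring = 0.5.
Option 2: Σ r·B − C = (1·0.5·0.208 + 4·0.5·0.49) − 0.36 = 0.724.
Option 2 has the higher net inclusive-fitness payoff.

Option 2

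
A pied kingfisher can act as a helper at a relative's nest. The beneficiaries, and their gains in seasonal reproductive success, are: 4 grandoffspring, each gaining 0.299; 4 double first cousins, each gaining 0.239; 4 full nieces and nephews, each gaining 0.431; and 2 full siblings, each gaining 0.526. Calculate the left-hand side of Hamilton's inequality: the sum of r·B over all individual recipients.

1.495

r to a grandoffspring = 1/4 (two parent–offspring links: r = (1/2)^2 = 1/4).
r to a double first cousin = 1/4 (double first cousins share both grandparent pairs — four paths of length 4: r = 4·(1/2)^4 = 1/4).
r to a full niece or nephew = 1/4 (full aunt/uncle↔niece/nephew: two paths of length 3 through the shared grandparent pair: r = 2·(1/2)^3 = 1/4).
r to a full sibling = 0.5 (full sibs share both parents — two paths of length 2: r = 2·(1/2)^2 = 1/2).
Summing one r·B term per recipient: 4·0.25·0.299 + 4·0.25·0.239 + 4·0.25·0.431 + 2·0.5·0.526 = 1.495.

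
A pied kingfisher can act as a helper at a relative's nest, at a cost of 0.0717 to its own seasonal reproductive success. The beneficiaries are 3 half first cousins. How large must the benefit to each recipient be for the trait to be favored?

r to a half first cousin = 1/16 (half first cousins share one grandparent — one path of length 4: r = (1/2)^4 = 1/16).
Hamilton's rule with n recipients of equal r: n·r·B > C, so B > C/(n·r) = 0.0717/(3·0.0625) = 0.3824.

0.3824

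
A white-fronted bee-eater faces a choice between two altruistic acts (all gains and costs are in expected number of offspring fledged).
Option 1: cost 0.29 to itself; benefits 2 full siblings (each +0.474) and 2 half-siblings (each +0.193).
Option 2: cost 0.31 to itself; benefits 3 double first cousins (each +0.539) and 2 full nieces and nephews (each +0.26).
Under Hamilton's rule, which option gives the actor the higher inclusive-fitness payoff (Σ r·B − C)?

Option 1

Option 1: r to a full sibling = 0.5.
Option 1: r to a half-sibling = 0.25.
Option 1: Σ r·B − C = (2·0.5·0.474 + 2·0.25·0.193) − 0.29 = 0.2805.
Option 2: r to a double first cousin = 0.25.
Option 2: r to a full niece or nephew = 0.25.
Option 2: Σ r·B − C = (3·0.25·0.539 + 2·0.25·0.26) − 0.31 = 0.22425.
Option 1 has the higher net inclusive-fitness payoff.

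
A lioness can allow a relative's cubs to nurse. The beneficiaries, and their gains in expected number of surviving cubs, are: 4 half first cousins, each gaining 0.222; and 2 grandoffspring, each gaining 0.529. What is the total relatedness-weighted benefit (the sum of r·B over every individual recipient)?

r to a half first cousin = 1/16 (half first cousins share one grandparent — one path of length 4: r = (1/2)^4 = 1/16).
r to a grandoffspring = 1/4 (two parent–offspring links: r = (1/2)^2 = 1/4).
Summing one r·B term per recipient: 4·0.0625·0.222 + 2·0.25·0.529 = 0.32.

0.32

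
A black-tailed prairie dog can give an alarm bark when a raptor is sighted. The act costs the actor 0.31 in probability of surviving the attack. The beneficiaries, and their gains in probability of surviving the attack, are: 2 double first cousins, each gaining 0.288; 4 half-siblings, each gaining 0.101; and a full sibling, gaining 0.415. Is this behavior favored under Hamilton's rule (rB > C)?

Yes

Hamilton's rule: the trait is favored when the sum of r·B over every recipient exceeds the actor's cost C.
r to a double first cousin = 1/4 (double first cousins share both grandparent pairs — four paths of length 4: r = 4·(1/2)^4 = 1/4).
r to a half-sibling = 0.25 (half-sibs share one parent — one path of length 2: r = (1/2)^2 = 1/4).
r to a full sibling = 1/2 (full sibs share both parents — two paths of length 2: r = 2·(1/2)^2 = 1/2).
Summing one r·B term per recipient: 2·0.25·0.288 + 4·0.25·0.101 + 1·0.5·0.415 = 0.4525.
0.4525 > 0.31: the indirect benefit exceeds the cost.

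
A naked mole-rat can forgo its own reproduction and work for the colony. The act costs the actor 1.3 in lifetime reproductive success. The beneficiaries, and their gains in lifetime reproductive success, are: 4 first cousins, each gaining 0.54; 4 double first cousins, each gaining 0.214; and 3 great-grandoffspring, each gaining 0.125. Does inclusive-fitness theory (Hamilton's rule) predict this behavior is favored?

Hamilton's rule: the trait is favored when the sum of r·B over every recipient exceeds the actor's cost C.
r to a first cousin = 0.125 (first cousins share one grandparent pair — two paths of length 4: r = 2·(1/2)^4 = 1/8).
r to a double first cousin = 1/4 (double first cousins share both grandparent pairs — four paths of length 4: r = 4·(1/2)^4 = 1/4).
r to a great-grandoffspring = 0.125 (three parent–offspring links: r = (1/2)^3 = 1/8).
Summing one r·B term per recipient: 4·0.125·0.54 + 4·0.25·0.214 + 3·0.125·0.125 = 0.530875.
0.530875 < 1.3: the indirect benefit is less than the cost.

No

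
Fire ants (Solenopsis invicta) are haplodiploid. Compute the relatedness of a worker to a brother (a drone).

Her haploid brother carries none of their father's genes and a random half of their mother's genome; that half matches the maternal half of her own genome with probability 1/2: r = 1/2 · 1/2 = 1/4.

0.25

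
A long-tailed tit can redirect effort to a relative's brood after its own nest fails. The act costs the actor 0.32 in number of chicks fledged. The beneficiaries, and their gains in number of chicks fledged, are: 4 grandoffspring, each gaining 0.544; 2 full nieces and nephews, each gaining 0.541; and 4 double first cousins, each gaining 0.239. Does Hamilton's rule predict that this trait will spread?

Hamilton's rule: the trait is favored when the sum of r·B over every recipient exceeds the actor's cost C.
r to a grandoffspring = 0.25 (two parent–offspring links: r = (1/2)^2 = 1/4).
r to a full niece or nephew = 1/4 (full aunt/uncle↔niece/nephew: two paths of length 3 through the shared grandparent pair: r = 2·(1/2)^3 = 1/4).
r to a double first cousin = 0.25 (double first cousins share both grandparent pairs — four paths of length 4: r = 4·(1/2)^4 = 1/4).
Summing one r·B term per recipient: 4·0.25·0.544 + 2·0.25·0.541 + 4·0.25·0.239 = 1.0535.
1.0535 > 0.32: the indirect benefit exceeds the cost.

Yes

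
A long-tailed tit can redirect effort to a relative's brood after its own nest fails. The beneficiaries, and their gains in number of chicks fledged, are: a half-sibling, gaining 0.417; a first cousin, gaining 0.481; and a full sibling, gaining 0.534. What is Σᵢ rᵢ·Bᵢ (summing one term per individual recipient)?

r to a half-sibling = 0.25 (half-sibs share one parent — one path of length 2: r = (1/2)^2 = 1/4).
r to a first cousin = 1/8 (first cousins share one grandparent pair — two paths of length 4: r = 2·(1/2)^4 = 1/8).
r to a full sibling = 1/2 (full sibs share both parents — two paths of length 2: r = 2·(1/2)^2 = 1/2).
Summing one r·B term per recipient: 1·0.25·0.417 + 1·0.125·0.481 + 1·0.5·0.534 = 0.431375.

0.431375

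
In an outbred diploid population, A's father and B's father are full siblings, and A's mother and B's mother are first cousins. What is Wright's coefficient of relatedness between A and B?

0.15625

Independent pedigree routes through distinct common ancestors add.
A and B are related in two ways: first cousins through their fathers (r = 1/8) and second cousins through their mothers (r = 1/32).
r = 1/8 + 1/32 = 0.15625.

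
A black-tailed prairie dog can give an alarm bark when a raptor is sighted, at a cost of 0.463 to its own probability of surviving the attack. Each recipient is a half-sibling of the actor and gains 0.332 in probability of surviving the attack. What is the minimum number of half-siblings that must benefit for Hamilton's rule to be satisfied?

6

r to a half-sibling = 1/4 (half-sibs share one parent — one path of length 2: r = (1/2)^2 = 1/4).
Hamilton's rule: n·r·B > C  ⇒  n > C/(r·B) = 0.463/(0.25·0.332) = 5.578.
The smallest integer exceeding 5.578 is 6.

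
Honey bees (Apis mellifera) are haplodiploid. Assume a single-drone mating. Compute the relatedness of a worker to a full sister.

Haplodiploid full sisters inherit their father's entire haploid genome identically (contributing 1/2) and on average half of their mother's contribution (1/2 · 1/2 = 1/4); r = 1/2 + 1/4 = 3/4.

0.75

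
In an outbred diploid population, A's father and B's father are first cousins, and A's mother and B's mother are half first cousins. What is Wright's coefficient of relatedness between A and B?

Wright's path rule: contributions from independent ancestry routes add.
A and B are related in two ways: second cousins through their fathers (r = 1/32) and half second cousins through their mothers (r = 1/64).
r = 1/32 + 1/64 = 3/64 = 0.046875.

0.046875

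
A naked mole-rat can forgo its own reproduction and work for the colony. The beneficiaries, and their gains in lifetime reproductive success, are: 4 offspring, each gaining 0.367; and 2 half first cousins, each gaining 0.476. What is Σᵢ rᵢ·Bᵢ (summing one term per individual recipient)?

r to an offspring = 1/2 (one parent–offspring link: r = (1/2)^1 = 1/2).
r to a half first cousin = 0.0625 (half first cousins share one grandparent — one path of length 4: r = (1/2)^4 = 1/16).
Summing one r·B term per recipient: 4·0.5·0.367 + 2·0.0625·0.476 = 0.7935.

0.7935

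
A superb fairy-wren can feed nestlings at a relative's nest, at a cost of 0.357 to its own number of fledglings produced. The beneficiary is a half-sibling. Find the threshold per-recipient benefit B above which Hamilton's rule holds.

1.428

r to a half-sibling = 0.25 (half-sibs share one parent — one path of length 2: r = (1/2)^2 = 1/4).
Hamilton's rule with n recipients of equal r: n·r·B > C, so B > C/(n·r) = 0.357/(1·0.25) = 1.428.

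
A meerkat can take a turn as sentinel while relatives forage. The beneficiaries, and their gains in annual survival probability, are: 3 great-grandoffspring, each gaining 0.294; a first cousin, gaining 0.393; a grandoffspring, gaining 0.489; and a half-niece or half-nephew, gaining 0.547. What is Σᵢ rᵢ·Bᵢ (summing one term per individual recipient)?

0.35

r to a great-grandoffspring = 0.125 (three parent–offspring links: r = (1/2)^3 = 1/8).
r to a first cousin = 1/8 (first cousins share one grandparent pair — two paths of length 4: r = 2·(1/2)^4 = 1/8).
r to a grandoffspring = 0.25 (two parent–offspring links: r = (1/2)^2 = 1/4).
r to a half-niece or half-nephew = 0.125 (half-aunt/uncle↔niece/nephew: one path of length 3: r = (1/2)^3 = 1/8).
Summing one r·B term per recipient: 3·0.125·0.294 + 1·0.125·0.393 + 1·0.25·0.489 + 1·0.125·0.547 = 0.35.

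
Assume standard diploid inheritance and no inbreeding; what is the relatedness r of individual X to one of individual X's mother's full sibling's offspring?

Each parent–offspring link contributes a factor of 1/2, and independent paths through distinct common ancestors add.
First cousins share one grandparent pair — two paths of length 4: r = 2·(1/2)^4 = 1/8.

0.125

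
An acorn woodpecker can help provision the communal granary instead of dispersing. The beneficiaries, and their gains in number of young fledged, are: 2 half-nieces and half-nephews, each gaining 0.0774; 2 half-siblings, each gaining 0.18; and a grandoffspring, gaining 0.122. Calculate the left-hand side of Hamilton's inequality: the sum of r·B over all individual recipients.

0.13985

r to a half-niece or half-nephew = 0.125 (half-aunt/uncle↔niece/nephew: one path of length 3: r = (1/2)^3 = 1/8).
r to a half-sibling = 0.25 (half-sibs share one parent — one path of length 2: r = (1/2)^2 = 1/4).
r to a grandoffspring = 0.25 (two parent–offspring links: r = (1/2)^2 = 1/4).
Summing one r·B term per recipient: 2·0.125·0.0774 + 2·0.25·0.18 + 1·0.25·0.122 = 0.13985.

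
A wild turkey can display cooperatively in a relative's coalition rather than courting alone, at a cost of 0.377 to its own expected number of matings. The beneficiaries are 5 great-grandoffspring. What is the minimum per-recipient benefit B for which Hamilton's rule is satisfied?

0.6032

r to a great-grandoffspring = 0.125 (three parent–offspring links: r = (1/2)^3 = 1/8).
Hamilton's rule with n recipients of equal r: n·r·B > C, so B > C/(n·r) = 0.377/(5·0.125) = 0.6032.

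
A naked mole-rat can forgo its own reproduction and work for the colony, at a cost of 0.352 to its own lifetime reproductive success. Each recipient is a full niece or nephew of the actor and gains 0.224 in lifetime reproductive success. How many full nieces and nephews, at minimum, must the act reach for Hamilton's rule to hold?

r to a full niece or nephew = 1/4 (full aunt/uncle↔niece/nephew: two paths of length 3 through the shared grandparent pair: r = 2·(1/2)^3 = 1/4).
Hamilton's rule: n·r·B > C  ⇒  n > C/(r·B) = 0.352/(0.25·0.224) = 6.286.
The smallest integer exceeding 6.286 is 7.

7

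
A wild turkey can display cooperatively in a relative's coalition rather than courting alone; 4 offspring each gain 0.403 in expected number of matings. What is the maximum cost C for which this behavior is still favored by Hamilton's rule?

r to an offspring = 1/2 (one parent–offspring link: r = (1/2)^1 = 1/2).
Hamilton's rule: n·r·B > C, so the trait is favored while C < n·r·B = 4·0.5·0.403 = 0.806.

0.806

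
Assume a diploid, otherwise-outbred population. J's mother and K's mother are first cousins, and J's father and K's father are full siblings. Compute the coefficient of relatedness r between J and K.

Wright's path rule: contributions from independent ancestry routes add.
J and K are related in two ways: second cousins through their mothers (r = 1/32) and first cousins through their fathers (r = 1/8).
r = 1/32 + 1/8 = 5/32 = 0.15625.

0.15625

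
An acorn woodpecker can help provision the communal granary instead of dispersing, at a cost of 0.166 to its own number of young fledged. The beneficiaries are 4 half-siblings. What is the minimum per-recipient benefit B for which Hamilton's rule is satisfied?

0.166

r to a half-sibling = 0.25 (half-sibs share one parent — one path of length 2: r = (1/2)^2 = 1/4).
Hamilton's rule with n recipients of equal r: n·r·B > C, so B > C/(n·r) = 0.166/(4·0.25) = 0.166.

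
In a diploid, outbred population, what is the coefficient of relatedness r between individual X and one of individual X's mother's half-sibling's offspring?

Each parent–offspring link contributes a factor of 1/2, and independent paths through distinct common ancestors add.
Half first cousins share one grandparent — one path of length 4: r = (1/2)^4 = 1/16.

0.0625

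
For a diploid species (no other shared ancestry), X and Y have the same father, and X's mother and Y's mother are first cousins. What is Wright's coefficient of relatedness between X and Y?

Independent pedigree routes through distinct common ancestors add.
X and Y are related in two ways: half-sibs through their shared father (r = 1/4) and second cousins through their mothers (r = 1/32).
r = 1/4 + 1/32 = 9/32 = 0.28125.

0.28125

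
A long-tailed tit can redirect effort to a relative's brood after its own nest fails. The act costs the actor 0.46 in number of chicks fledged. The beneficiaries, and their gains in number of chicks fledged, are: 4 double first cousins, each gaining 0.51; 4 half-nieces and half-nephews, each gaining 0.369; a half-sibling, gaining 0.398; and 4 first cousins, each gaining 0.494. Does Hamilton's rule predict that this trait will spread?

Yes

Hamilton's rule: the trait is favored when the sum of r·B over every recipient exceeds the actor's cost C.
r to a double first cousin = 1/4 (double first cousins share both grandparent pairs — four paths of length 4: r = 4·(1/2)^4 = 1/4).
r to a half-niece or half-nephew = 0.125 (half-aunt/uncle↔niece/nephew: one path of length 3: r = (1/2)^3 = 1/8).
r to a half-sibling = 1/4 (half-sibs share one parent — one path of length 2: r = (1/2)^2 = 1/4).
r to a first cousin = 0.125 (first cousins share one grandparent pair — two paths of length 4: r = 2·(1/2)^4 = 1/8).
Summing one r·B term per recipient: 4·0.25·0.51 + 4·0.125·0.369 + 1·0.25·0.398 + 4·0.125·0.494 = 1.041.
1.041 > 0.46: the indirect benefit exceeds the cost.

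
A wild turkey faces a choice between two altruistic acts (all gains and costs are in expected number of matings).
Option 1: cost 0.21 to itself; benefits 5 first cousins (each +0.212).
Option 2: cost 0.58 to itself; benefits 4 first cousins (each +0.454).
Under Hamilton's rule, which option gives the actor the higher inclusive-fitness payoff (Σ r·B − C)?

Option 1

Option 1: r to a first cousin = 0.125.
Option 1: Σ r·B − C = (5·0.125·0.212) − 0.21 = -0.0775.
Option 2: r to a first cousin = 0.125.
Option 2: Σ r·B − C = (4·0.125·0.454) − 0.58 = -0.353.
Option 1 has the higher net inclusive-fitness payoff.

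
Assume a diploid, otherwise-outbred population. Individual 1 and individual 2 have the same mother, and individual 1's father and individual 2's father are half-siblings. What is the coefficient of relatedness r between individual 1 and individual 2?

0.3125

Wright's path rule: contributions from independent ancestry routes add.
Individual 1 and individual 2 are related in two ways: half-sibs through their shared mother (r = 1/4) and half first cousins through their fathers (r = 1/16).
r = 1/4 + 1/16 = 5/16 = 0.3125.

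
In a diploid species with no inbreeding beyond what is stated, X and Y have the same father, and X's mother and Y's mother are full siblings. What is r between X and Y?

Independent pedigree routes through distinct common ancestors add.
X and Y are related in two ways: half-sibs through their shared father (r = 1/4) and first cousins through their mothers (r = 1/8).
r = 1/4 + 1/8 = 0.375.

0.375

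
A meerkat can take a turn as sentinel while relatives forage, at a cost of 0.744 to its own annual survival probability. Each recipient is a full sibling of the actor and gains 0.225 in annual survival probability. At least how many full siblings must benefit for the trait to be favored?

r to a full sibling = 1/2 (full sibs share both parents — two paths of length 2: r = 2·(1/2)^2 = 1/2).
Hamilton's rule: n·r·B > C  ⇒  n > C/(r·B) = 0.744/(0.5·0.225) = 6.613.
The smallest integer exceeding 6.613 is 7.

7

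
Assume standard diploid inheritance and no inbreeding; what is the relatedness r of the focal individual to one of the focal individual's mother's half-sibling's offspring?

0.0625

Each parent–offspring link contributes a factor of 1/2, and independent paths through distinct common ancestors add.
Half first cousins share one grandparent — one path of length 4: r = (1/2)^4 = 1/16.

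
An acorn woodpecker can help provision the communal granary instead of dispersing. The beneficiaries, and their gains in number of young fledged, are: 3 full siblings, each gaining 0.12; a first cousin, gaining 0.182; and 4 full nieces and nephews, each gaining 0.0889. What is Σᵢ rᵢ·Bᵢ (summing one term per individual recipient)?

r to a full sibling = 1/2 (full sibs share both parents — two paths of length 2: r = 2·(1/2)^2 = 1/2).
r to a first cousin = 1/8 (first cousins share one grandparent pair — two paths of length 4: r = 2·(1/2)^4 = 1/8).
r to a full niece or nephew = 0.25 (full aunt/uncle↔niece/nephew: two paths of length 3 through the shared grandparent pair: r = 2·(1/2)^3 = 1/4).
Summing one r·B term per recipient: 3·0.5·0.12 + 1·0.125·0.182 + 4·0.25·0.0889 = 0.29165.

0.29165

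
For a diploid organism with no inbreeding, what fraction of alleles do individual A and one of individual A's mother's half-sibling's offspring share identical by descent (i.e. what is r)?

Each parent–offspring link contributes a factor of 1/2, and independent paths through distinct common ancestors add.
Half first cousins share one grandparent — one path of length 4: r = (1/2)^4 = 1/16.

0.0625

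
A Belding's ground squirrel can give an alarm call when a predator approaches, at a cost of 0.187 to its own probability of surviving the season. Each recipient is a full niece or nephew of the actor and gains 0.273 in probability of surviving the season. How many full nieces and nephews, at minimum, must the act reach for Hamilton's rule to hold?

r to a full niece or nephew = 1/4 (full aunt/uncle↔niece/nephew: two paths of length 3 through the shared grandparent pair: r = 2·(1/2)^3 = 1/4).
Hamilton's rule: n·r·B > C  ⇒  n > C/(r·B) = 0.187/(0.25·0.273) = 2.74.
The smallest integer exceeding 2.74 is 3.

3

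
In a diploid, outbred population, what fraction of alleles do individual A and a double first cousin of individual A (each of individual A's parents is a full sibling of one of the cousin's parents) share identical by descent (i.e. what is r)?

0.25

Each parent–offspring link contributes a factor of 1/2, and independent paths through distinct common ancestors add.
Double first cousins share both grandparent pairs — four paths of length 4: r = 4·(1/2)^4 = 1/4.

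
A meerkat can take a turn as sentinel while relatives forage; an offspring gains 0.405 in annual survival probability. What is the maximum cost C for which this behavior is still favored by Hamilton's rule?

r to an offspring = 1/2 (one parent–offspring link: r = (1/2)^1 = 1/2).
Hamilton's rule: n·r·B > C, so the trait is favored while C < n·r·B = 1·0.5·0.405 = 0.2025.

0.2025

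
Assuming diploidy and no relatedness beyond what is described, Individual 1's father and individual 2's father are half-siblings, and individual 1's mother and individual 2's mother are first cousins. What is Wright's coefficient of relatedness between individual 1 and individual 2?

0.09375

Relatedness sums over independent paths through distinct common ancestors.
Individual 1 and individual 2 are related in two ways: half first cousins through their fathers (r = 1/16) and second cousins through their mothers (r = 1/32).
r = 1/16 + 1/32 = 0.09375.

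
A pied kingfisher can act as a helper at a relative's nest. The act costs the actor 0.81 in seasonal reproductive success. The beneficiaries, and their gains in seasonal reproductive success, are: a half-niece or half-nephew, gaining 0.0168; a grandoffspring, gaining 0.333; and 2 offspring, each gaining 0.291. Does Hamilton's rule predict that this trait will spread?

No

Hamilton's rule: the trait is favored when the sum of r·B over every recipient exceeds the actor's cost C.
r to a half-niece or half-nephew = 0.125 (half-aunt/uncle↔niece/nephew: one path of length 3: r = (1/2)^3 = 1/8).
r to a grandoffspring = 1/4 (two parent–offspring links: r = (1/2)^2 = 1/4).
r to an offspring = 0.5 (one parent–offspring link: r = (1/2)^1 = 1/2).
Summing one r·B term per recipient: 1·0.125·0.0168 + 1·0.25·0.333 + 2·0.5·0.291 = 0.37635.
0.37635 < 0.81: the indirect benefit is less than the cost.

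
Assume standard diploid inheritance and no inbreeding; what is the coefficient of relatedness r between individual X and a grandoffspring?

0.25

Two parent–offspring links: r = (1/2)^2 = 1/4.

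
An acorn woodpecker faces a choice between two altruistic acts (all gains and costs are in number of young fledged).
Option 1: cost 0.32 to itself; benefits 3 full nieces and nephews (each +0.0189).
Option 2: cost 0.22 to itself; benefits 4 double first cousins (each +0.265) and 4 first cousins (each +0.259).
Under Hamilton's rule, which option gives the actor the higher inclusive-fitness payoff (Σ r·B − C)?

Option 1: r to a full niece or nephew = 0.25.
Option 1: Σ r·B − C = (3·0.25·0.0189) − 0.32 = -0.305825.
Option 2: r to a double first cousin = 0.25.
Option 2: r to a first cousin = 0.125.
Option 2: Σ r·B − C = (4·0.25·0.265 + 4·0.125·0.259) − 0.22 = 0.1745.
Option 2 has the higher net inclusive-fitness payoff.

Option 2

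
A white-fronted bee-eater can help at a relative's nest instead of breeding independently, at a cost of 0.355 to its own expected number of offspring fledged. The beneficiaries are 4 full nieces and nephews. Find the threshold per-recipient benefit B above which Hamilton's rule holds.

r to a full niece or nephew = 0.25 (full aunt/uncle↔niece/nephew: two paths of length 3 through the shared grandparent pair: r = 2·(1/2)^3 = 1/4).
Hamilton's rule with n recipients of equal r: n·r·B > C, so B > C/(n·r) = 0.355/(4·0.25) = 0.355.

0.355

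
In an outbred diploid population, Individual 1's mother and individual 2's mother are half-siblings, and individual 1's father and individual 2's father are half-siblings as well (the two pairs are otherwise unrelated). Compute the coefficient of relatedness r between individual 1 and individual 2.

0.125

Independent pedigree routes through distinct common ancestors add.
Individual 1 and individual 2 are related in two ways: half first cousins through their mothers (r = 1/16) and half first cousins through their fathers (r = 1/16).
r = 1/16 + 1/16 = 1/8 = 0.125.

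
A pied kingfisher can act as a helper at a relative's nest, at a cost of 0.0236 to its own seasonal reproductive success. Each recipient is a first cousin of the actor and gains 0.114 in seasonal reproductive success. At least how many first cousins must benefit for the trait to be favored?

2

r to a first cousin = 1/8 (first cousins share one grandparent pair — two paths of length 4: r = 2·(1/2)^4 = 1/8).
Hamilton's rule: n·r·B > C  ⇒  n > C/(r·B) = 0.0236/(0.125·0.114) = 1.656.
The smallest integer exceeding 1.656 is 2.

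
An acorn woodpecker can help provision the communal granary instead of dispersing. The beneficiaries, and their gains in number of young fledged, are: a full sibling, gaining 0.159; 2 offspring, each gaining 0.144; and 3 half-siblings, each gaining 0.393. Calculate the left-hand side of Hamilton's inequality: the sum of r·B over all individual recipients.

0.51825

r to a full sibling = 0.5 (full sibs share both parents — two paths of length 2: r = 2·(1/2)^2 = 1/2).
r to an offspring = 1/2 (one parent–offspring link: r = (1/2)^1 = 1/2).
r to a half-sibling = 1/4 (half-sibs share one parent — one path of length 2: r = (1/2)^2 = 1/4).
Summing one r·B term per recipient: 1·0.5·0.159 + 2·0.5·0.144 + 3·0.25·0.393 = 0.51825.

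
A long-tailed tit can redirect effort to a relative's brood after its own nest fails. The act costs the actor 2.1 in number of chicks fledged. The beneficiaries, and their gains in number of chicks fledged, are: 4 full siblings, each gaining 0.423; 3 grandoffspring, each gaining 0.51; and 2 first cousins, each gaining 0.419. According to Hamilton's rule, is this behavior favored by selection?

Hamilton's rule: the trait is favored when the sum of r·B over every recipient exceeds the actor's cost C.
r to a full sibling = 0.5 (full sibs share both parents — two paths of length 2: r = 2·(1/2)^2 = 1/2).
r to a grandoffspring = 0.25 (two parent–offspring links: r = (1/2)^2 = 1/4).
r to a first cousin = 0.125 (first cousins share one grandparent pair — two paths of length 4: r = 2·(1/2)^4 = 1/8).
Summing one r·B term per recipient: 4·0.5·0.423 + 3·0.25·0.51 + 2·0.125·0.419 = 1.33325.
1.33325 < 2.1: the indirect benefit is less than the cost.

No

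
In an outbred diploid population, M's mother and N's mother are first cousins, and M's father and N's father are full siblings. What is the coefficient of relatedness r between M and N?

0.15625

Independent pedigree routes through distinct common ancestors add.
M and N are related in two ways: second cousins through their mothers (r = 1/32) and first cousins through their fathers (r = 1/8).
r = 1/32 + 1/8 = 5/32 = 0.15625.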